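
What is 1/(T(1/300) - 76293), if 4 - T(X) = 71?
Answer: -1/76360 ≈ -1.3096e-5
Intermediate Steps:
T(X) = -67 (T(X) = 4 - 1*71 = 4 - 71 = -67)
1/(T(1/300) - 76293) = 1/(-67 - 76293) = 1/(-76360) = -1/76360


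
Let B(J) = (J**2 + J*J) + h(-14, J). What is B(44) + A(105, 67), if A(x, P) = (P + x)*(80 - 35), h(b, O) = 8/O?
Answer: 127734/11 ≈ 11612.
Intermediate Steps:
A(x, P) = 45*P + 45*x (A(x, P) = (P + x)*45 = 45*P + 45*x)
B(J) = 2*J**2 + 8/J (B(J) = (J**2 + J*J) + 8/J = (J**2 + J**2) + 8/J = 2*J**2 + 8/J)
B(44) + A(105, 67) = 2*(4 + 44**3)/44 + (45*67 + 45*105) = 2*(1/44)*(4 + 85184) + (3015 + 4725) = 2*(1/44)*85188 + 7740 = 42594/11 + 7740 = 127734/11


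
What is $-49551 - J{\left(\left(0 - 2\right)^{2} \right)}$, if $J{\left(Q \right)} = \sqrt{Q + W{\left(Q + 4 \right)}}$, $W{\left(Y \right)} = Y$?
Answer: $-49551 - 2 \sqrt{3} \approx -49554.0$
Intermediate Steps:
$J{\left(Q \right)} = \sqrt{4 + 2 Q}$ ($J{\left(Q \right)} = \sqrt{Q + \left(Q + 4\right)} = \sqrt{Q + \left(4 + Q\right)} = \sqrt{4 + 2 Q}$)
$-49551 - J{\left(\left(0 - 2\right)^{2} \right)} = -49551 - \sqrt{4 + 2 \left(0 - 2\right)^{2}} = -49551 - \sqrt{4 + 2 \left(-2\right)^{2}} = -49551 - \sqrt{4 + 2 \cdot 4} = -49551 - \sqrt{4 + 8} = -49551 - \sqrt{12} = -49551 - 2 \sqrt{3}$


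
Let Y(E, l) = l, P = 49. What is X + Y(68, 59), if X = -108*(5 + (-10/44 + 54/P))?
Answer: -310181/539 ≈ -575.47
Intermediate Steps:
X = -341982/539 (X = -108*(5 + (-10/44 + 54/49)) = -108*(5 + (-10*1/44 + 54*(1/49))) = -108*(5 + (-5/22 + 54/49)) = -108*(5 + 943/1078) = -108*6333/1078 = -341982/539 ≈ -634.47)
X + Y(68, 59) = -341982/539 + 59 = -310181/539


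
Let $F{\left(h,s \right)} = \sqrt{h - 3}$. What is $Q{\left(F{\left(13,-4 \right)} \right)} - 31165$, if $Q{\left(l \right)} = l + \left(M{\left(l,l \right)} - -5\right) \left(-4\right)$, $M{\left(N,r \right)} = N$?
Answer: $-31185 - 3 \sqrt{10} \approx -31195.0$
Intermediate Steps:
$F{\left(h,s \right)} = \sqrt{-3 + h}$
$Q{\left(l \right)} = -20 - 3 l$ ($Q{\left(l \right)} = l + \left(l - -5\right) \left(-4\right) = l + \left(l + 5\right) \left(-4\right) = l + \left(5 + l\right) \left(-4\right) = l - \left(20 + 4 l\right) = -20 - 3 l$)
$Q{\left(F{\left(13,-4 \right)} \right)} - 31165 = \left(-20 - 3 \sqrt{-3 + 13}\right) - 31165 = \left(-20 - 3 \sqrt{10}\right) - 31165 = -31185 - 3 \sqrt{10}$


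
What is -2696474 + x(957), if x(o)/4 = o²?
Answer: 966922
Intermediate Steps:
x(o) = 4*o²
-2696474 + x(957) = -2696474 + 4*957² = -2696474 + 4*915849 = -2696474 + 3663396 = 966922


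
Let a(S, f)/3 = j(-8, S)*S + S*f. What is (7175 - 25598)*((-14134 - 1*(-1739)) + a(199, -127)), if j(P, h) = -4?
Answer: 1669160646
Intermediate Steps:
a(S, f) = -12*S + 3*S*f (a(S, f) = 3*(-4*S + S*f) = -12*S + 3*S*f)
(7175 - 25598)*((-14134 - 1*(-1739)) + a(199, -127)) = (7175 - 25598)*((-14134 - 1*(-1739)) + 3*199*(-4 - 127)) = -18423*((-14134 + 1739) + 3*199*(-131)) = -18423*(-12395 - 78207) = -18423*(-90602) = 1669160646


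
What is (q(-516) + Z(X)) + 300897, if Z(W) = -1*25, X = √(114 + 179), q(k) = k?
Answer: 300356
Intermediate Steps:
X = √293 ≈ 17.117
Z(W) = -25
(q(-516) + Z(X)) + 300897 = (-516 - 25) + 300897 = -541 + 300897 = 300356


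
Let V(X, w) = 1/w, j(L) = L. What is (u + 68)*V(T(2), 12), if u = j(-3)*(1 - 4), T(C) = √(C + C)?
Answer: 77/12 ≈ 6.4167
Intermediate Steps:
T(C) = √2*√C (T(C) = √(2*C) = √2*√C)
V(X, w) = 1/w
u = 9 (u = -3*(1 - 4) = -3*(-3) = 9)
(u + 68)*V(T(2), 12) = (9 + 68)/12 = 77*(1/12) = 77/12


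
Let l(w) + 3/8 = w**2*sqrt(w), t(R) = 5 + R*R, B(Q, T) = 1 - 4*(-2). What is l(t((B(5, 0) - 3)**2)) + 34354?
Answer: 274829/8 + 1692601*sqrt(1301) ≈ 6.1085e+7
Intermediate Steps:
B(Q, T) = 9 (B(Q, T) = 1 + 8 = 9)
t(R) = 5 + R**2
l(w) = -3/8 + w**(5/2) (l(w) = -3/8 + w**2*sqrt(w) = -3/8 + w**(5/2))
l(t((B(5, 0) - 3)**2)) + 34354 = (-3/8 + (5 + ((9 - 3)**2)**2)**(5/2)) + 34354 = (-3/8 + (5 + (6**2)**2)**(5/2)) + 34354 = (-3/8 + (5 + 36**2)**(5/2)) + 34354 = (-3/8 + (5 + 1296)**(5/2)) + 34354 = (-3/8 + 1301**(5/2)) + 34354 = (-3/8 + 1692601*sqrt(1301)) + 34354 = 274829/8 + 1692601*sqrt(1301)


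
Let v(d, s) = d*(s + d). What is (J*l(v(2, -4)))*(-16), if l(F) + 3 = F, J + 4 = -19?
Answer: -2576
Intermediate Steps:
v(d, s) = d*(d + s)
J = -23 (J = -4 - 19 = -23)
l(F) = -3 + F
(J*l(v(2, -4)))*(-16) = -23*(-3 + 2*(2 - 4))*(-16) = -23*(-3 + 2*(-2))*(-16) = -23*(-3 - 4)*(-16) = -23*(-7)*(-16) = 161*(-16) = -2576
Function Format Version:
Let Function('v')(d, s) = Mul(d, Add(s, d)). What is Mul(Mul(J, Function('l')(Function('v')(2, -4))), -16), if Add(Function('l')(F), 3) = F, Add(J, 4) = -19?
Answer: -2576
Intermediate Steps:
Function('v')(d, s) = Mul(d, Add(d, s))
J = -23 (J = Add(-4, -19) = -23)
Function('l')(F) = Add(-3, F)
Mul(Mul(J, Function('l')(Function('v')(2, -4))), -16) = Mul(Mul(-23, Add(-3, Mul(2, Add(2, -4)))), -16) = Mul(Mul(-23, Add(-3, Mul(2, -2))), -16) = Mul(Mul(-23, Add(-3, -4)), -16) = Mul(Mul(-23, -7), -16) = Mul(161, -16) = -2576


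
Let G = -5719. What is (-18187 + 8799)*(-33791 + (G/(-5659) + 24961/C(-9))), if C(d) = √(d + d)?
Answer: 1795150359400/5659 + 117166934*I*√2/3 ≈ 3.1722e+8 + 5.5233e+7*I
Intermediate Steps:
C(d) = √2*√d (C(d) = √(2*d) = √2*√d)
(-18187 + 8799)*(-33791 + (G/(-5659) + 24961/C(-9))) = (-18187 + 8799)*(-33791 + (-5719/(-5659) + 24961/((√2*√(-9))))) = -9388*(-33791 + (-5719*(-1/5659) + 24961/((√2*(3*I))))) = -9388*(-33791 + (5719/5659 + 24961/((3*I*√2)))) = -9388*(-33791 + (5719/5659 + 24961*(-I*√2/6))) = -9388*(-33791 + (5719/5659 - 24961*I*√2/6)) = -9388*(-191217550/5659 - 24961*I*√2/6) = 1795150359400/5659 + 117166934*I*√2/3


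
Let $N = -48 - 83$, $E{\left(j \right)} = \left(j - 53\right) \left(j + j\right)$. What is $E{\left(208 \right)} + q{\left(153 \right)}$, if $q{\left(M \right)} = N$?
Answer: $64349$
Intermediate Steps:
$E{\left(j \right)} = 2 j \left(-53 + j\right)$ ($E{\left(j \right)} = \left(-53 + j\right) 2 j = 2 j \left(-53 + j\right)$)
$N = -131$ ($N = -48 - 83 = -131$)
$q{\left(M \right)} = -131$
$E{\left(208 \right)} + q{\left(153 \right)} = 2 \cdot 208 \left(-53 + 208\right) - 131 = 2 \cdot 208 \cdot 155 - 131 = 64480 - 131 = 64349$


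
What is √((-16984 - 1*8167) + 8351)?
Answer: 20*I*√42 ≈ 129.61*I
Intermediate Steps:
√((-16984 - 1*8167) + 8351) = √((-16984 - 8167) + 8351) = √(-25151 + 8351) = √(-16800) = 20*I*√42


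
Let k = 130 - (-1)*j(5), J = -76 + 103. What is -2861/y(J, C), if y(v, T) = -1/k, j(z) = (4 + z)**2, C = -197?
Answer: 603671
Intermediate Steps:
J = 27
k = 211 (k = 130 - (-1)*(4 + 5)**2 = 130 - (-1)*9**2 = 130 - (-1)*81 = 130 - 1*(-81) = 130 + 81 = 211)
y(v, T) = -1/211
-2861/y(J, C) = -2861/(-1/211) = -2861*(-211) = 603671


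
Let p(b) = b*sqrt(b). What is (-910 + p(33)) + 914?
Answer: 4 + 33*sqrt(33) ≈ 193.57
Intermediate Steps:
p(b) = b**(3/2)
(-910 + p(33)) + 914 = (-910 + 33**(3/2)) + 914 = (-910 + 33*sqrt(33)) + 914 = 4 + 33*sqrt(33)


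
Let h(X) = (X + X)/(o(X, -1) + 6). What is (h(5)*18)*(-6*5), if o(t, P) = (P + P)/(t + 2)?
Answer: -945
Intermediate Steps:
o(t, P) = 2*P/(2 + t) (o(t, P) = (2*P)/(2 + t) = 2*P/(2 + t))
h(X) = 2*X/(6 - 2/(2 + X)) (h(X) = (X + X)/(2*(-1)/(2 + X) + 6) = (2*X)/(-2/(2 + X) + 6) = (2*X)/(6 - 2/(2 + X)) = 2*X/(6 - 2/(2 + X)))
(h(5)*18)*(-6*5) = ((5*(2 + 5)/(5 + 3*5))*18)*(-6*5) = ((5*7/(5 + 15))*18)*(-30) = ((5*7/20)*18)*(-30) = ((5*(1/20)*7)*18)*(-30) = ((7/4)*18)*(-30) = (63/2)*(-30) = -945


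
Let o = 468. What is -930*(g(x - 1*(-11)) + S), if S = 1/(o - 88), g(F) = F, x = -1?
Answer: -353493/38 ≈ -9302.5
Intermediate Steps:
S = 1/380 (S = 1/(468 - 88) = 1/380 ≈ 0.0026316)
-930*(g(x - 1*(-11)) + S) = -930*((-1 - 1*(-11)) + 1/380) = -930*((-1 + 11) + 1/380) = -930*(10 + 1/380) = -930*3801/380 = -353493/38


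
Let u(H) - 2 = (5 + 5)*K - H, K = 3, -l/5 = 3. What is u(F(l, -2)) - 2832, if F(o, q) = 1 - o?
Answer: -2816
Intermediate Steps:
l = -15 (l = -5*3 = -15)
u(H) = 32 - H (u(H) = 2 + ((5 + 5)*3 - H) = 2 + (10*3 - H) = 2 + (30 - H) = 32 - H)
u(F(l, -2)) - 2832 = (32 - (1 - 1*(-15))) - 2832 = (32 - (1 + 15)) - 2832 = (32 - 1*16) - 2832 = (32 - 16) - 2832 = 16 - 2832 = -2816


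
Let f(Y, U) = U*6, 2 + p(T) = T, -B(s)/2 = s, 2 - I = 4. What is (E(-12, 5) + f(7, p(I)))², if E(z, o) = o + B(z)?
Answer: 25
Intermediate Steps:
I = -2 (I = 2 - 1*4 = 2 - 4 = -2)
B(s) = -2*s
p(T) = -2 + T
f(Y, U) = 6*U
E(z, o) = o - 2*z
(E(-12, 5) + f(7, p(I)))² = ((5 - 2*(-12)) + 6*(-2 - 2))² = ((5 + 24) + 6*(-4))² = (29 - 24)² = 5² = 25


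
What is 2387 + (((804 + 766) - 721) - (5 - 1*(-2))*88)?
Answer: 2620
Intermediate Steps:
2387 + (((804 + 766) - 721) - (5 - 1*(-2))*88) = 2387 + ((1570 - 721) - (5 + 2)*88) = 2387 + (849 - 7*88) = 2387 + (849 - 1*616) = 2387 + (849 - 616) = 2387 + 233 = 2620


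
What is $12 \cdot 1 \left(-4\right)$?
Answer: $-48$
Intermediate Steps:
$12 \cdot 1 \left(-4\right) = 12 \left(-4\right) = -48$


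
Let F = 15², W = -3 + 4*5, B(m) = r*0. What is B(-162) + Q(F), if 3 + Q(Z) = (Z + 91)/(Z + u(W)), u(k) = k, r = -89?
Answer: -205/121 ≈ -1.6942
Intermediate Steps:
B(m) = 0 (B(m) = -89*0 = 0)
W = 17 (W = -3 + 20 = 17)
F = 225
Q(Z) = -3 + (91 + Z)/(17 + Z) (Q(Z) = -3 + (Z + 91)/(Z + 17) = -3 + (91 + Z)/(17 + Z))
B(-162) + Q(F) = 0 + 2*(20 - 1*225)/(17 + 225) = 0 + 2*(20 - 225)/242 = 0 + 2*(1/242)*(-205) = 0 - 205/121 = -205/121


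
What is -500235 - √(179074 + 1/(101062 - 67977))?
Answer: -500235 - √196017484982735/33085 ≈ -5.0066e+5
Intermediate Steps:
-500235 - √(179074 + 1/(101062 - 67977)) = -500235 - √(179074 + 1/33085) = -500235 - √(5924663291/33085) = -500235 - √196017484982735/33085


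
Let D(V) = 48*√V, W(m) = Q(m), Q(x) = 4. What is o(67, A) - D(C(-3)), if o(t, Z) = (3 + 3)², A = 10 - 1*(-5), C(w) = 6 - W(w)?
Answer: 36 - 48*√2 ≈ -31.882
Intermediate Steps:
W(m) = 4
C(w) = 2 (C(w) = 6 - 1*4 = 6 - 4 = 2)
A = 15 (A = 10 + 5 = 15)
o(t, Z) = 36 (o(t, Z) = 6² = 36)
o(67, A) - D(C(-3)) = 36 - 48*√2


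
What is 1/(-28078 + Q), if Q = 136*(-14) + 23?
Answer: -1/29959 ≈ -3.3379e-5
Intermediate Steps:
Q = -1881 (Q = -1904 + 23 = -1881)
1/(-28078 + Q) = 1/(-28078 - 1881) = 1/(-29959) = -1/29959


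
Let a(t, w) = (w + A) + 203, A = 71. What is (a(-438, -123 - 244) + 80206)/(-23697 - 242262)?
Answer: -80113/265959 ≈ -0.30122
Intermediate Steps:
a(t, w) = 274 + w (a(t, w) = (w + 71) + 203 = (71 + w) + 203 = 274 + w)
(a(-438, -123 - 244) + 80206)/(-23697 - 242262) = ((274 + (-123 - 244)) + 80206)/(-23697 - 242262) = ((274 - 367) + 80206)/(-265959) = (-93 + 80206)*(-1/265959) = 80113*(-1/265959) = -80113/265959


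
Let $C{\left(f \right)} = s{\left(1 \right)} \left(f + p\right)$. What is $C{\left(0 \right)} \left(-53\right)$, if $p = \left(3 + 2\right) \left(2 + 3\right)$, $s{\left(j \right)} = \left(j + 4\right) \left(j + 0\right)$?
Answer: $-6625$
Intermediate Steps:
$s{\left(j \right)} = j \left(4 + j\right)$ ($s{\left(j \right)} = \left(4 + j\right) j = j \left(4 + j\right)$)
$p = 25$ ($p = 5 \cdot 5 = 25$)
$C{\left(f \right)} = 125 + 5 f$ ($C{\left(f \right)} = 1 \left(4 + 1\right) \left(f + 25\right) = 1 \cdot 5 \left(25 + f\right) = 5 \left(25 + f\right) = 125 + 5 f$)
$C{\left(0 \right)} \left(-53\right) = \left(125 + 5 \cdot 0\right) \left(-53\right) = \left(125 + 0\right) \left(-53\right) = 125 \left(-53\right) = -6625$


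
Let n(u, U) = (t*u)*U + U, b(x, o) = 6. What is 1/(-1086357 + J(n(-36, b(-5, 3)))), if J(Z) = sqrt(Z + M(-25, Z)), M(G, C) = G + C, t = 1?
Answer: -1086357/1180171531894 - I*sqrt(445)/1180171531894 ≈ -9.2051e-7 - 1.7875e-11*I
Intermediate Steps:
n(u, U) = U + U*u (n(u, U) = (1*u)*U + U = u*U + U = U*u + U = U + U*u)
M(G, C) = C + G
J(Z) = sqrt(-25 + 2*Z) (J(Z) = sqrt(Z + (Z - 25)) = sqrt(Z + (-25 + Z)) = sqrt(-25 + 2*Z))
1/(-1086357 + J(n(-36, b(-5, 3)))) = 1/(-1086357 + sqrt(-25 + 2*(6*(1 - 36)))) = 1/(-1086357 + sqrt(-25 + 2*(6*(-35)))) = 1/(-1086357 + sqrt(-25 + 2*(-210))) = 1/(-1086357 + sqrt(-25 - 420)) = 1/(-1086357 + sqrt(-445)) = 1/(-1086357 + I*sqrt(445))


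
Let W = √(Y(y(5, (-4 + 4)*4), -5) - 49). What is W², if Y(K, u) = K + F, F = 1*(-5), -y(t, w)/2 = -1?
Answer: -52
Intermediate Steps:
y(t, w) = 2 (y(t, w) = -2*(-1) = 2)
F = -5
Y(K, u) = -5 + K (Y(K, u) = K - 5 = -5 + K)
W = 2*I*√13 (W = √((-5 + 2) - 49) = √(-3 - 49) = √(-52) = 2*I*√13 ≈ 7.2111*I)
W² = (2*I*√13)² = -52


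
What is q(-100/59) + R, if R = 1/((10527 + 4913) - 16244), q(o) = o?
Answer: -80459/47436 ≈ -1.6962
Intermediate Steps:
R = -1/804 (R = 1/(15440 - 16244) = 1/(-804) = -1/804 ≈ -0.0012438)
q(-100/59) + R = -100/59 - 1/804 = -80459/47436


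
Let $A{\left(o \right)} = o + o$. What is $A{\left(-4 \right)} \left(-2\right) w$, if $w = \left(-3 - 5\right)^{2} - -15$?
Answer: $1264$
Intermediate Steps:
$A{\left(o \right)} = 2 o$
$w = 79$ ($w = \left(-8\right)^{2} + 15 = 64 + 15 = 79$)
$A{\left(-4 \right)} \left(-2\right) w = 2 \left(-4\right) \left(-2\right) 79 = \left(-8\right) \left(-2\right) 79 = 16 \cdot 79 = 1264$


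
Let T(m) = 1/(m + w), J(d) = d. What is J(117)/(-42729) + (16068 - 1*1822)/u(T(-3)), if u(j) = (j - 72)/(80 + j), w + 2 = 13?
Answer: -130062626123/8189725 ≈ -15881.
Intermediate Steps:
w = 11 (w = -2 + 13 = 11)
T(m) = 1/(11 + m) (T(m) = 1/(m + 11) = 1/(11 + m))
u(j) = (-72 + j)/(80 + j)
J(117)/(-42729) + (16068 - 1*1822)/u(T(-3)) = 117/(-42729) + (16068 - 1*1822)/(((-72 + 1/(11 - 3))/(80 + 1/(11 - 3)))) = 117*(-1/42729) + (16068 - 1822)/(((-72 + 1/8)/(80 + 1/8))) = -39/14243 + 14246/(((-72 + 1/8)/(80 + 1/8))) = -39/14243 + 14246/((-575/8/(641/8))) = -39/14243 + 14246/(((8/641)*(-575/8))) = -39/14243 + 14246/(-575/641) = -39/14243 + 14246*(-641/575) = -39/14243 - 9131686/575 = -130062626123/8189725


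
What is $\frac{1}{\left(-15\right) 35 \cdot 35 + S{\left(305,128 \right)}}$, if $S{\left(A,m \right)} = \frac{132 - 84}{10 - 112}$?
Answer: $- \frac{17}{312383} \approx -5.442 \cdot 10^{-5}$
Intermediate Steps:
$S{\left(A,m \right)} = - \frac{8}{17}$ ($S{\left(A,m \right)} = \frac{48}{-102} = 48 \left(- \frac{1}{102}\right) = - \frac{8}{17}$)
$\frac{1}{\left(-15\right) 35 \cdot 35 + S{\left(305,128 \right)}} = \frac{1}{\left(-15\right) 35 \cdot 35 - \frac{8}{17}} = \frac{1}{\left(-525\right) 35 - \frac{8}{17}} = \frac{1}{-18375 - \frac{8}{17}} = \frac{1}{- \frac{312383}{17}} = - \frac{17}{312383}$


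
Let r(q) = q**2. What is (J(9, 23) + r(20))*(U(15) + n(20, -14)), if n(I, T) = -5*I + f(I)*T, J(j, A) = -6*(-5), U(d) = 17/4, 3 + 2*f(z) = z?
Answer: -184685/2 ≈ -92343.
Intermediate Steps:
f(z) = -3/2 + z/2
U(d) = 17/4 (U(d) = 17*(1/4) = 17/4)
J(j, A) = 30
n(I, T) = -5*I + T*(-3/2 + I/2) (n(I, T) = -5*I + (-3/2 + I/2)*T = -5*I + T*(-3/2 + I/2))
(J(9, 23) + r(20))*(U(15) + n(20, -14)) = (30 + 20**2)*(17/4 + (-5*20 + (1/2)*(-14)*(-3 + 20))) = (30 + 400)*(17/4 + (-100 + (1/2)*(-14)*17)) = 430*(17/4 + (-100 - 119)) = 430*(17/4 - 219) = 430*(-859/4) = -184685/2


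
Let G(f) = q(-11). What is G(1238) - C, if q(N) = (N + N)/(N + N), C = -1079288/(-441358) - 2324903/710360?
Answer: 40925327391/22394504920 ≈ 1.8275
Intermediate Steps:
C = -18530822471/22394504920 (C = -1079288*(-1/441358) - 2324903*1/710360 = 539644/220679 - 332129/101480 = -18530822471/22394504920 ≈ -0.82747)
q(N) = 1 (q(N) = (2*N)/((2*N)) = (2*N)*(1/(2*N)) = 1)
G(f) = 1
G(1238) - C = 1 - 1*(-18530822471/22394504920) = 1 + 18530822471/22394504920 = 40925327391/22394504920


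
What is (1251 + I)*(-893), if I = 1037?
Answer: -2043184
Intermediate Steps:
(1251 + I)*(-893) = (1251 + 1037)*(-893) = 2288*(-893) = -2043184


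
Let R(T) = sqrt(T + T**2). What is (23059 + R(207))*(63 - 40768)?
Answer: -938616595 - 488460*sqrt(299) ≈ -9.4706e+8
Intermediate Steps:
(23059 + R(207))*(63 - 40768) = (23059 + sqrt(207*(1 + 207)))*(63 - 40768) = (23059 + sqrt(207*208))*(-40705) = (23059 + sqrt(43056))*(-40705) = (23059 + 12*sqrt(299))*(-40705) = -938616595 - 488460*sqrt(299)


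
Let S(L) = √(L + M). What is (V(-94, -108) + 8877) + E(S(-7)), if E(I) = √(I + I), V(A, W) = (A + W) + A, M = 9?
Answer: 8581 + 2^(¾) ≈ 8582.7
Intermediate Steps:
V(A, W) = W + 2*A
S(L) = √(9 + L) (S(L) = √(L + 9) = √(9 + L))
E(I) = √2*√I (E(I) = √(2*I) = √2*√I)
(V(-94, -108) + 8877) + E(S(-7)) = ((-108 + 2*(-94)) + 8877) + √2*√(√(9 - 7)) = ((-108 - 188) + 8877) + √2*√(√2) = (-296 + 8877) + √2*2^(¼) = 8581 + 2^(¾)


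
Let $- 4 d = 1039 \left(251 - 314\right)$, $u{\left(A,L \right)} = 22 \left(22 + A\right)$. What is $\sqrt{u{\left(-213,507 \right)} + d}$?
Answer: $\frac{\sqrt{48649}}{2} \approx 110.28$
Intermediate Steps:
$u{\left(A,L \right)} = 484 + 22 A$
$d = \frac{65457}{4}$ ($d = - \frac{1039 \left(251 - 314\right)}{4} = - \frac{1039 \left(-63\right)}{4} = \left(- \frac{1}{4}\right) \left(-65457\right) = \frac{65457}{4} \approx 16364.0$)
$\sqrt{u{\left(-213,507 \right)} + d} = \sqrt{\left(484 + 22 \left(-213\right)\right) + \frac{65457}{4}} = \sqrt{\left(484 - 4686\right) + \frac{65457}{4}} = \sqrt{-4202 + \frac{65457}{4}} = \sqrt{\frac{48649}{4}} = \frac{\sqrt{48649}}{2}$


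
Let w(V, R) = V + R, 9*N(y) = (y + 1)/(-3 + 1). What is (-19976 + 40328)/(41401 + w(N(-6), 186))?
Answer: 366336/748571 ≈ 0.48938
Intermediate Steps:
N(y) = -1/18 - y/18 (N(y) = ((y + 1)/(-3 + 1))/9 = ((1 + y)/(-2))/9 = ((1 + y)*(-½))/9 = (-½ - y/2)/9 = -1/18 - y/18)
w(V, R) = R + V
(-19976 + 40328)/(41401 + w(N(-6), 186)) = (-19976 + 40328)/(41401 + (186 + (-1/18 - 1/18*(-6)))) = 20352/(41401 + (186 + (-1/18 + ⅓))) = 20352/(41401 + (186 + 5/18)) = 20352/(41401 + 3353/18) = 20352/(748571/18) = 20352*(18/748571) = 366336/748571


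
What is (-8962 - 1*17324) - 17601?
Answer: -43887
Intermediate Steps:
(-8962 - 1*17324) - 17601 = (-8962 - 17324) - 17601 = -26286 - 17601 = -43887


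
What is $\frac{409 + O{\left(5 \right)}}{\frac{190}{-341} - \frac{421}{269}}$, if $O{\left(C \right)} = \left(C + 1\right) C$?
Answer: $- \frac{40269031}{194671} \approx -206.86$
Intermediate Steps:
$O{\left(C \right)} = C \left(1 + C\right)$ ($O{\left(C \right)} = \left(1 + C\right) C = C \left(1 + C\right)$)
$\frac{409 + O{\left(5 \right)}}{\frac{190}{-341} - \frac{421}{269}} = \frac{409 + 5 \left(1 + 5\right)}{\frac{190}{-341} - \frac{421}{269}} = \frac{409 + 5 \cdot 6}{190 \left(- \frac{1}{341}\right) - \frac{421}{269}} = \frac{409 + 30}{- \frac{190}{341} - \frac{421}{269}} = \frac{439}{- \frac{194671}{91729}} = 439 \left(- \frac{91729}{194671}\right) = - \frac{40269031}{194671}$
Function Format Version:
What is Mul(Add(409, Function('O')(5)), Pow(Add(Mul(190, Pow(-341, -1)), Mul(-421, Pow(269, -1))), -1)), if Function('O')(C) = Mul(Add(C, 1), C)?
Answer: Rational(-40269031, 194671) ≈ -206.86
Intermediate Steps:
Function('O')(C) = Mul(C, Add(1, C)) (Function('O')(C) = Mul(Add(1, C), C) = Mul(C, Add(1, C)))
Mul(Add(409, Function('O')(5)), Pow(Add(Mul(190, Pow(-341, -1)), Mul(-421, Pow(269, -1))), -1)) = Mul(Add(409, Mul(5, Add(1, 5))), Pow(Add(Mul(190, Pow(-341, -1)), Mul(-421, Pow(269, -1))), -1)) = Mul(Add(409, Mul(5, 6)), Pow(Add(Mul(190, Rational(-1, 341)), Mul(-421, Rational(1, 269))), -1)) = Mul(Add(409, 30), Pow(Add(Rational(-190, 341), Rational(-421, 269)), -1)) = Mul(439, Pow(Rational(-194671, 91729), -1)) = Mul(439, Rational(-91729, 194671)) = Rational(-40269031, 194671)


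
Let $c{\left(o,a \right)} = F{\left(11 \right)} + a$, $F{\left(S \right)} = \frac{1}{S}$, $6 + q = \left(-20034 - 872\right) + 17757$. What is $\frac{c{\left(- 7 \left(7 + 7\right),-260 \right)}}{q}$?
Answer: $\frac{2859}{34705} \approx 0.08238$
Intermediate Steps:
$q = -3155$ ($q = -6 + \left(\left(-20034 - 872\right) + 17757\right) = -6 + \left(-20906 + 17757\right) = -6 - 3149 = -3155$)
$c{\left(o,a \right)} = \frac{1}{11} + a$
$\frac{c{\left(- 7 \left(7 + 7\right),-260 \right)}}{q} = \frac{\frac{1}{11} - 260}{-3155} = \left(- \frac{2859}{11}\right) \left(- \frac{1}{3155}\right) = \frac{2859}{34705}$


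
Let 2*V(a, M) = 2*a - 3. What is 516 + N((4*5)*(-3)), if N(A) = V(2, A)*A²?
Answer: 2316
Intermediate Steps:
V(a, M) = -3/2 + a (V(a, M) = (2*a - 3)/2 = (-3 + 2*a)/2 = -3/2 + a)
N(A) = A²/2 (N(A) = (-3/2 + 2)*A² = A²/2)
516 + N((4*5)*(-3)) = 516 + ((4*5)*(-3))²/2 = 516 + (20*(-3))²/2 = 516 + (½)*(-60)² = 516 + (½)*3600 = 516 + 1800 = 2316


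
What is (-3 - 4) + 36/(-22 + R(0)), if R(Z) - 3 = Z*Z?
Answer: -169/19 ≈ -8.8947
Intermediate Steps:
R(Z) = 3 + Z² (R(Z) = 3 + Z*Z = 3 + Z²)
(-3 - 4) + 36/(-22 + R(0)) = (-3 - 4) + 36/(-22 + (3 + 0²)) = -7 + 36/(-22 + (3 + 0)) = -7 + 36/(-22 + 3) = -7 + 36/(-19) = -7 + 36*(-1/19) = -7 - 36/19 = -169/19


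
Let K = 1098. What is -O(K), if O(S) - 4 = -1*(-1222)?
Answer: -1226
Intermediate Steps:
O(S) = 1226 (O(S) = 4 - 1*(-1222) = 4 + 1222 = 1226)
-O(K) = -1*1226 = -1226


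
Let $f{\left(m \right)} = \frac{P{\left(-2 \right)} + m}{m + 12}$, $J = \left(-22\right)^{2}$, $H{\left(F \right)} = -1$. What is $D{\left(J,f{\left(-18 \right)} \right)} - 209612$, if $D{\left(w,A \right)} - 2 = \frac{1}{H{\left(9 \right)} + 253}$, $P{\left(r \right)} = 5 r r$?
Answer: $- \frac{52821719}{252} \approx -2.0961 \cdot 10^{5}$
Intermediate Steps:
$P{\left(r \right)} = 5 r^{2}$
$J = 484$
$f{\left(m \right)} = \frac{20 + m}{12 + m}$ ($f{\left(m \right)} = \frac{5 \left(-2\right)^{2} + m}{m + 12} = \frac{5 \cdot 4 + m}{12 + m} = \frac{20 + m}{12 + m}$)
$D{\left(w,A \right)} = \frac{505}{252}$ ($D{\left(w,A \right)} = 2 + \frac{1}{-1 + 253} = 2 + \frac{1}{252} = \frac{505}{252}$)
$D{\left(J,f{\left(-18 \right)} \right)} - 209612 = \frac{505}{252} - 209612 = - \frac{52821719}{252}$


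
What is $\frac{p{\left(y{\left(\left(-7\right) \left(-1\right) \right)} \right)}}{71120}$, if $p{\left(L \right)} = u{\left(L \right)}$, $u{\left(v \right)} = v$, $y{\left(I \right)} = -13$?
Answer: $- \frac{13}{71120} \approx -0.00018279$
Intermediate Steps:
$p{\left(L \right)} = L$
$\frac{p{\left(y{\left(\left(-7\right) \left(-1\right) \right)} \right)}}{71120} = - \frac{13}{71120}$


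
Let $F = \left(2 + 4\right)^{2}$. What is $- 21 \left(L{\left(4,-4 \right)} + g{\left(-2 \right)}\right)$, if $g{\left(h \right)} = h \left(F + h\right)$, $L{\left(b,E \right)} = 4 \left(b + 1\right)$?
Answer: $1008$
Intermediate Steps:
$L{\left(b,E \right)} = 4 + 4 b$ ($L{\left(b,E \right)} = 4 \left(1 + b\right) = 4 + 4 b$)
$F = 36$ ($F = 6^{2} = 36$)
$g{\left(h \right)} = h \left(36 + h\right)$
$- 21 \left(L{\left(4,-4 \right)} + g{\left(-2 \right)}\right) = - 21 \left(\left(4 + 4 \cdot 4\right) - 2 \left(36 - 2\right)\right) = - 21 \left(\left(4 + 16\right) - 68\right) = - 21 \left(20 - 68\right) = \left(-21\right) \left(-48\right) = 1008$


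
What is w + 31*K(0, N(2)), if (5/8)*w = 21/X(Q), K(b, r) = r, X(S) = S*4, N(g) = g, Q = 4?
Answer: 641/10 ≈ 64.100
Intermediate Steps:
X(S) = 4*S
w = 21/10 (w = 8*(21/((4*4)))/5 = 8*(21/16)/5 = 8*(21*(1/16))/5 = (8/5)*(21/16) = 21/10 ≈ 2.1000)
w + 31*K(0, N(2)) = 21/10 + 31*2 = 21/10 + 62 = 641/10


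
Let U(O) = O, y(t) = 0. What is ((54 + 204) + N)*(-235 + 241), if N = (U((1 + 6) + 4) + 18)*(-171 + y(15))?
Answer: -28206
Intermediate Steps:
N = -4959 (N = (((1 + 6) + 4) + 18)*(-171 + 0) = ((7 + 4) + 18)*(-171) = (11 + 18)*(-171) = 29*(-171) = -4959)
((54 + 204) + N)*(-235 + 241) = ((54 + 204) - 4959)*(-235 + 241) = (258 - 4959)*6 = -4701*6 = -28206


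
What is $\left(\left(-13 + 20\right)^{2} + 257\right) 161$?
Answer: $49266$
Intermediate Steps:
$\left(\left(-13 + 20\right)^{2} + 257\right) 161 = \left(7^{2} + 257\right) 161 = \left(49 + 257\right) 161 = 306 \cdot 161 = 49266$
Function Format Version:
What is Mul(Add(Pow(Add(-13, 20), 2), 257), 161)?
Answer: 49266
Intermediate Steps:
Mul(Add(Pow(Add(-13, 20), 2), 257), 161) = Mul(Add(Pow(7, 2), 257), 161) = Mul(Add(49, 257), 161) = Mul(306, 161) = 49266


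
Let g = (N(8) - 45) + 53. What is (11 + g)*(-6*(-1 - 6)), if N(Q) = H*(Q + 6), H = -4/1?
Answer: -1554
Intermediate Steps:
H = -4 (H = -4*1 = -4)
N(Q) = -24 - 4*Q (N(Q) = -4*(Q + 6) = -4*(6 + Q) = -24 - 4*Q)
g = -48 (g = ((-24 - 4*8) - 45) + 53 = ((-24 - 32) - 45) + 53 = (-56 - 45) + 53 = -101 + 53 = -48)
(11 + g)*(-6*(-1 - 6)) = (11 - 48)*(-6*(-1 - 6)) = -(-222)*(-7) = -37*42 = -1554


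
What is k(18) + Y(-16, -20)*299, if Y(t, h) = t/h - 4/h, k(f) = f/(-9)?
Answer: 297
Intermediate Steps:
k(f) = -f/9 (k(f) = f*(-1/9) = -f/9)
Y(t, h) = -4/h + t/h
k(18) + Y(-16, -20)*299 = -1/9*18 + ((-4 - 16)/(-20))*299 = -2 - 1/20*(-20)*299 = -2 + 1*299 = -2 + 299 = 297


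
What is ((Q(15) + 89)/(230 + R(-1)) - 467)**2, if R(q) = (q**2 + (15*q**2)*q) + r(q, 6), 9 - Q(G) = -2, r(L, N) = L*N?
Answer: 95981209/441 ≈ 2.1764e+5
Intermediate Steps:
Q(G) = 11 (Q(G) = 9 - 1*(-2) = 9 + 2 = 11)
R(q) = q**2 + 6*q + 15*q**3 (R(q) = (q**2 + (15*q**2)*q) + q*6 = (q**2 + 15*q**3) + 6*q = q**2 + 6*q + 15*q**3)
((Q(15) + 89)/(230 + R(-1)) - 467)**2 = ((11 + 89)/(230 - (6 - 1 + 15*(-1)**2)) - 467)**2 = (100/(230 - (6 - 1 + 15*1)) - 467)**2 = (100/(230 - (6 - 1 + 15)) - 467)**2 = (100/(230 - 1*20) - 467)**2 = (100/(230 - 20) - 467)**2 = (100/210 - 467)**2 = (100*(1/210) - 467)**2 = (10/21 - 467)**2 = (-9797/21)**2 = 95981209/441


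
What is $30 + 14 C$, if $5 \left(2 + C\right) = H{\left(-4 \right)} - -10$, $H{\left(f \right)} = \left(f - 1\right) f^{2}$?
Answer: $-194$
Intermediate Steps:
$H{\left(f \right)} = f^{2} \left(-1 + f\right)$ ($H{\left(f \right)} = \left(f - 1\right) f^{2} = \left(-1 + f\right) f^{2} = f^{2} \left(-1 + f\right)$)
$C = -16$ ($C = -2 + \frac{\left(-4\right)^{2} \left(-1 - 4\right) - -10}{5} = -2 + \frac{16 \left(-5\right) + 10}{5} = -2 + \frac{-80 + 10}{5} = -2 + \frac{1}{5} \left(-70\right) = -2 - 14 = -16$)
$30 + 14 C = 30 + 14 \left(-16\right) = 30 - 224 = -194$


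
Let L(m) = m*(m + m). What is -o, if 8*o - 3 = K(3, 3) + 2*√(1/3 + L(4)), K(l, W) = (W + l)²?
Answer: -39/8 - √291/12 ≈ -6.2966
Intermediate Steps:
L(m) = 2*m² (L(m) = m*(2*m) = 2*m²)
o = 39/8 + √291/12 (o = 3/8 + ((3 + 3)² + 2*√(1/3 + 2*4²))/8 = 3/8 + (6² + 2*√(⅓ + 2*16))/8 = 3/8 + (36 + 2*√(⅓ + 32))/8 = 3/8 + (36 + 2*√(97/3))/8 = 3/8 + (36 + 2*(√291/3))/8 = 3/8 + (36 + 2*√291/3)/8 = 3/8 + (9/2 + √291/12) = 39/8 + √291/12 ≈ 6.2966)
-o = -(39/8 + √291/12) = -39/8 - √291/12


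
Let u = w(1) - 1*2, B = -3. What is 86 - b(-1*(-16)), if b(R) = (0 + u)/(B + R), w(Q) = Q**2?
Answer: 1119/13 ≈ 86.077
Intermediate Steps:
u = -1 (u = 1**2 - 1*2 = 1 - 2 = -1)
b(R) = -1/(-3 + R) (b(R) = (0 - 1)/(-3 + R) = -1/(-3 + R))
86 - b(-1*(-16)) = 86 - (-1)/(-3 - 1*(-16)) = 86 - (-1)/(-3 + 16) = 86 - (-1)/13 = 86 - 1*(-1/13) = 86 + 1/13 = 1119/13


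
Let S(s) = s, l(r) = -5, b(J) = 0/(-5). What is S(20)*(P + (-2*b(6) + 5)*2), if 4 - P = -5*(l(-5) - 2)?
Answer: -420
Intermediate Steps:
b(J) = 0 (b(J) = 0*(-⅕) = 0)
P = -31 (P = 4 - (-5)*(-5 - 2) = 4 - (-5)*(-7) = 4 - 1*35 = 4 - 35 = -31)
S(20)*(P + (-2*b(6) + 5)*2) = 20*(-31 + (-2*0 + 5)*2) = 20*(-31 + (0 + 5)*2) = 20*(-31 + 5*2) = 20*(-31 + 10) = 20*(-21) = -420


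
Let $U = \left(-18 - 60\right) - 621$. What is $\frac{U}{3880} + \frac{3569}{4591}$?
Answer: $\frac{10638611}{17813080} \approx 0.59724$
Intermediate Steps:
$U = -699$ ($U = \left(-18 - 60\right) - 621 = -78 - 621 = -699$)
$\frac{U}{3880} + \frac{3569}{4591} = - \frac{699}{3880} + \frac{3569}{4591} = \frac{10638611}{17813080}$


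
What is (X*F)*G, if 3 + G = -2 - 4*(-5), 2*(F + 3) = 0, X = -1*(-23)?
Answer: -1035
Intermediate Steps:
X = 23
F = -3 (F = -3 + (1/2)*0 = -3 + 0 = -3)
G = 15 (G = -3 + (-2 - 4*(-5)) = -3 + (-2 + 20) = -3 + 18 = 15)
(X*F)*G = (23*(-3))*15 = -69*15 = -1035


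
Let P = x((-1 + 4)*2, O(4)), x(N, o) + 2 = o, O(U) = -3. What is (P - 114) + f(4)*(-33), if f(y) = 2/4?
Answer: -271/2 ≈ -135.50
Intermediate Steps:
f(y) = 1/2 (f(y) = 2*(1/4) = 1/2)
x(N, o) = -2 + o
P = -5 (P = -2 - 3 = -5)
(P - 114) + f(4)*(-33) = (-5 - 114) + (1/2)*(-33) = -119 - 33/2 = -271/2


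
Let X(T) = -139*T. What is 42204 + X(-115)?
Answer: 58189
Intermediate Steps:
42204 + X(-115) = 42204 - 139*(-115) = 42204 + 15985 = 58189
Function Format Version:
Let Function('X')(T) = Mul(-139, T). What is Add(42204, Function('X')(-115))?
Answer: 58189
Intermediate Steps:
Add(42204, Function('X')(-115)) = Add(42204, Mul(-139, -115)) = Add(42204, 15985) = 58189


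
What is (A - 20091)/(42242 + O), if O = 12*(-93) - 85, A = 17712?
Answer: -183/3157 ≈ -0.057966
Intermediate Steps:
O = -1201 (O = -1116 - 85 = -1201)
(A - 20091)/(42242 + O) = (17712 - 20091)/(42242 - 1201) = -2379/41041 = -2379*1/41041 = -183/3157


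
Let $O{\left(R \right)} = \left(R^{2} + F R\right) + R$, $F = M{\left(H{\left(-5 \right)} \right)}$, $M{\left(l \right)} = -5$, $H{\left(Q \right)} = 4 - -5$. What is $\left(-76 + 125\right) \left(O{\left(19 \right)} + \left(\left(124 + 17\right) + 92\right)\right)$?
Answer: $25382$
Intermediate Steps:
$H{\left(Q \right)} = 9$ ($H{\left(Q \right)} = 4 + 5 = 9$)
$F = -5$
$O{\left(R \right)} = R^{2} - 4 R$ ($O{\left(R \right)} = \left(R^{2} - 5 R\right) + R = R^{2} - 4 R$)
$\left(-76 + 125\right) \left(O{\left(19 \right)} + \left(\left(124 + 17\right) + 92\right)\right) = \left(-76 + 125\right) \left(19 \left(-4 + 19\right) + \left(\left(124 + 17\right) + 92\right)\right) = 49 \left(19 \cdot 15 + \left(141 + 92\right)\right) = 49 \left(285 + 233\right) = 49 \cdot 518 = 25382$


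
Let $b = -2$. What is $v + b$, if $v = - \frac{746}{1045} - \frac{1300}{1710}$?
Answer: $- \frac{32674}{9405} \approx -3.4741$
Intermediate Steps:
$v = - \frac{13864}{9405}$ ($v = \left(-746\right) \frac{1}{1045} - \frac{130}{171} = - \frac{746}{1045} - \frac{130}{171} = - \frac{13864}{9405} \approx -1.4741$)
$v + b = - \frac{13864}{9405} - 2 = - \frac{32674}{9405}$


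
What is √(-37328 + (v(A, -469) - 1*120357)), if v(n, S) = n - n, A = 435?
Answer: I*√157685 ≈ 397.1*I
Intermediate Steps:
v(n, S) = 0
√(-37328 + (v(A, -469) - 1*120357)) = √(-37328 + (0 - 1*120357)) = √(-37328 + (0 - 120357)) = √(-37328 - 120357) = √(-157685) = I*√157685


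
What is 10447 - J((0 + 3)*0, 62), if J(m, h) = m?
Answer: 10447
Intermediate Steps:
10447 - J((0 + 3)*0, 62) = 10447 - (0 + 3)*0 = 10447 - 3*0 = 10447 - 1*0 = 10447 + 0 = 10447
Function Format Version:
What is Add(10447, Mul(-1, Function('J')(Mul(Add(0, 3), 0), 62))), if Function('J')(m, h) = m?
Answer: 10447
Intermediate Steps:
Add(10447, Mul(-1, Function('J')(Mul(Add(0, 3), 0), 62))) = Add(10447, Mul(-1, Mul(Add(0, 3), 0))) = Add(10447, Mul(-1, Mul(3, 0))) = Add(10447, Mul(-1, 0)) = Add(10447, 0) = 10447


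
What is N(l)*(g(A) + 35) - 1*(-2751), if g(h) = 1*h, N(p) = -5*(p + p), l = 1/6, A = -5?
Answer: 2701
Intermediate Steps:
l = ⅙ ≈ 0.16667
N(p) = -10*p
g(h) = h
N(l)*(g(A) + 35) - 1*(-2751) = (-10*⅙)*(-5 + 35) - 1*(-2751) = -5/3*30 + 2751 = -50 + 2751 = 2701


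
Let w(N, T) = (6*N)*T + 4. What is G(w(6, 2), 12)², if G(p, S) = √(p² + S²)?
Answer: 5920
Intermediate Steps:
w(N, T) = 4 + 6*N*T (w(N, T) = 6*N*T + 4 = 4 + 6*N*T)
G(p, S) = √(S² + p²)
G(w(6, 2), 12)² = (√(12² + (4 + 6*6*2)²))² = (√(144 + (4 + 72)²))² = (√(144 + 76²))² = (√(144 + 5776))² = (√5920)² = (4*√370)² = 5920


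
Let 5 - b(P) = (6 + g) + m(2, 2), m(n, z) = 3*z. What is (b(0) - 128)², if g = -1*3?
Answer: 17424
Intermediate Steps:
g = -3
b(P) = -4 (b(P) = 5 - ((6 - 3) + 3*2) = 5 - (3 + 6) = 5 - 1*9 = 5 - 9 = -4)
(b(0) - 128)² = (-4 - 128)² = (-132)² = 17424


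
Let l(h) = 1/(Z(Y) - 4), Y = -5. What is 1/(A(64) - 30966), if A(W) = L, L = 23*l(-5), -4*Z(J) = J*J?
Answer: -41/1269698 ≈ -3.2291e-5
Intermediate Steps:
Z(J) = -J²/4 (Z(J) = -J*J/4 = -J²/4)
l(h) = -4/41 (l(h) = 1/(-¼*(-5)² - 4) = 1/(-¼*25 - 4) = 1/(-25/4 - 4) = 1/(-41/4) = -4/41)
L = -92/41 (L = 23*(-4/41) = -92/41 ≈ -2.2439)
A(W) = -92/41
1/(A(64) - 30966) = 1/(-92/41 - 30966) = 1/(-1269698/41) = -41/1269698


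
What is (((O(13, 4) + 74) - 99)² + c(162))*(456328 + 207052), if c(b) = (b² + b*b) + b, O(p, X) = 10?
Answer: 35076217500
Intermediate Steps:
c(b) = b + 2*b² (c(b) = (b² + b²) + b = 2*b² + b = b + 2*b²)
(((O(13, 4) + 74) - 99)² + c(162))*(456328 + 207052) = (((10 + 74) - 99)² + 162*(1 + 2*162))*(456328 + 207052) = ((84 - 99)² + 162*(1 + 324))*663380 = ((-15)² + 162*325)*663380 = (225 + 52650)*663380 = 52875*663380 = 35076217500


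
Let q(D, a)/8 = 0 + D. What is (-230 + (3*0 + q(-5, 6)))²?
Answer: 72900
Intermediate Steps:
q(D, a) = 8*D (q(D, a) = 8*(0 + D) = 8*D)
(-230 + (3*0 + q(-5, 6)))² = (-230 + (3*0 + 8*(-5)))² = (-230 + (0 - 40))² = (-230 - 40)² = (-270)² = 72900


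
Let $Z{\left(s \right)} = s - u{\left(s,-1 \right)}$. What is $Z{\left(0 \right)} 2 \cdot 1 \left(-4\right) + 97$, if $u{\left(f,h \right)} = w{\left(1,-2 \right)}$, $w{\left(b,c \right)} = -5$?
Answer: $57$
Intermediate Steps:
$u{\left(f,h \right)} = -5$
$Z{\left(s \right)} = 5 + s$ ($Z{\left(s \right)} = s - -5 = s + 5 = 5 + s$)
$Z{\left(0 \right)} 2 \cdot 1 \left(-4\right) + 97 = \left(5 + 0\right) 2 \cdot 1 \left(-4\right) + 97 = 5 \cdot 2 \left(-4\right) + 97 = 5 \left(-8\right) + 97 = -40 + 97 = 57$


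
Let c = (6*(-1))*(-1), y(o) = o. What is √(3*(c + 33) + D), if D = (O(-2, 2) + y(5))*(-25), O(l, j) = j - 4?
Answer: √42 ≈ 6.4807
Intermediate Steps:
O(l, j) = -4 + j
c = 6 (c = -6*(-1) = 6)
D = -75 (D = ((-4 + 2) + 5)*(-25) = (-2 + 5)*(-25) = 3*(-25) = -75)
√(3*(c + 33) + D) = √(3*(6 + 33) - 75) = √(3*39 - 75) = √(117 - 75) = √42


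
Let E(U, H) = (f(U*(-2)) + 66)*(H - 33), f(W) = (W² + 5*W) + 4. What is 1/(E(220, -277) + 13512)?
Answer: -1/59342188 ≈ -1.6851e-8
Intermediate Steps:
f(W) = 4 + W² + 5*W
E(U, H) = (-33 + H)*(70 - 10*U + 4*U²) (E(U, H) = ((4 + (U*(-2))² + 5*(U*(-2))) + 66)*(H - 33) = ((4 + (-2*U)² + 5*(-2*U)) + 66)*(-33 + H) = ((4 + 4*U² - 10*U) + 66)*(-33 + H) = ((4 - 10*U + 4*U²) + 66)*(-33 + H) = (70 - 10*U + 4*U²)*(-33 + H) = (-33 + H)*(70 - 10*U + 4*U²))
1/(E(220, -277) + 13512) = 1/((-2310 - 132*220² + 70*(-277) + 330*220 - 10*(-277)*220 + 4*(-277)*220²) + 13512) = 1/((-2310 - 132*48400 - 19390 + 72600 + 609400 + 4*(-277)*48400) + 13512) = 1/((-2310 - 6388800 - 19390 + 72600 + 609400 - 53627200) + 13512) = 1/(-59355700 + 13512) = 1/(-59342188) = -1/59342188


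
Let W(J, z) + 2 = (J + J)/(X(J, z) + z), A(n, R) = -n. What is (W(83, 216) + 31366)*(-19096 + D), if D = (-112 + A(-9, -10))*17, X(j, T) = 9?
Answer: -49039551634/75 ≈ -6.5386e+8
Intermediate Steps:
W(J, z) = -2 + 2*J/(9 + z) (W(J, z) = -2 + (J + J)/(9 + z) = -2 + (2*J)/(9 + z) = -2 + 2*J/(9 + z))
D = -1751 (D = (-112 - 1*(-9))*17 = (-112 + 9)*17 = -103*17 = -1751)
(W(83, 216) + 31366)*(-19096 + D) = (2*(-9 + 83 - 1*216)/(9 + 216) + 31366)*(-19096 - 1751) = (2*(-9 + 83 - 216)/225 + 31366)*(-20847) = (2*(1/225)*(-142) + 31366)*(-20847) = (-284/225 + 31366)*(-20847) = (7057066/225)*(-20847) = -49039551634/75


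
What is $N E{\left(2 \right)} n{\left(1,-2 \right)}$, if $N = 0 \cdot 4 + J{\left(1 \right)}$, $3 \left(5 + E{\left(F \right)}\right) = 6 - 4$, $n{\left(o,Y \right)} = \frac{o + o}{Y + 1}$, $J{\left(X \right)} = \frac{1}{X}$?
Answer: $\frac{26}{3} \approx 8.6667$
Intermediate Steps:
$n{\left(o,Y \right)} = \frac{2 o}{1 + Y}$
$E{\left(F \right)} = - \frac{13}{3}$ ($E{\left(F \right)} = -5 + \frac{6 - 4}{3} = -5 + \frac{1}{3} \cdot 2 = -5 + \frac{2}{3} = - \frac{13}{3}$)
$N = 1$ ($N = 0 \cdot 4 + 1^{-1} = 0 + 1 = 1$)
$N E{\left(2 \right)} n{\left(1,-2 \right)} = 1 \left(- \frac{13}{3}\right) 2 \cdot 1 \frac{1}{1 - 2} = - \frac{13 \cdot 2 \cdot 1 \frac{1}{-1}}{3} = - \frac{13 \cdot 2 \cdot 1 \left(-1\right)}{3} = \left(- \frac{13}{3}\right) \left(-2\right) = \frac{26}{3}$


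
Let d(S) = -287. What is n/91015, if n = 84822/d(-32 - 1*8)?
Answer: -84822/26121305 ≈ -0.0032472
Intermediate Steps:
n = -84822/287 (n = 84822/(-287) = 84822*(-1/287) = -84822/287 ≈ -295.55)
n/91015 = -84822/287/91015 = -84822/287*1/91015 = -84822/26121305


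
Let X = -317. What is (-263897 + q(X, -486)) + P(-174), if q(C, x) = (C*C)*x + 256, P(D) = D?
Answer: -49101469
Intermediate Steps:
q(C, x) = 256 + x*C² (q(C, x) = C²*x + 256 = x*C² + 256 = 256 + x*C²)
(-263897 + q(X, -486)) + P(-174) = (-263897 + (256 - 486*(-317)²)) - 174 = (-263897 + (256 - 486*100489)) - 174 = (-263897 + (256 - 48837654)) - 174 = (-263897 - 48837398) - 174 = -49101295 - 174 = -49101469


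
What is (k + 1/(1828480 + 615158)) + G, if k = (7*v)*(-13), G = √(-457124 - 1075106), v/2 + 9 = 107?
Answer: -43584727367/2443638 + 7*I*√31270 ≈ -17836.0 + 1237.8*I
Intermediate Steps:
v = 196 (v = -18 + 2*107 = -18 + 214 = 196)
G = 7*I*√31270 (G = √(-1532230) = 7*I*√31270 ≈ 1237.8*I)
k = -17836 (k = (7*196)*(-13) = 1372*(-13) = -17836)
(k + 1/(1828480 + 615158)) + G = (-17836 + 1/(1828480 + 615158)) + 7*I*√31270 = (-17836 + 1/2443638) + 7*I*√31270 = -43584727367/2443638 + 7*I*√31270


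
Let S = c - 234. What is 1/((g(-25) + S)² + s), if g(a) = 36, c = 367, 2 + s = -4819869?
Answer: -1/4791310 ≈ -2.0871e-7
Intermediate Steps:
s = -4819871 (s = -2 - 4819869 = -4819871)
S = 133 (S = 367 - 234 = 133)
1/((g(-25) + S)² + s) = 1/((36 + 133)² - 4819871) = 1/(169² - 4819871) = 1/(28561 - 4819871) = 1/(-4791310) = -1/4791310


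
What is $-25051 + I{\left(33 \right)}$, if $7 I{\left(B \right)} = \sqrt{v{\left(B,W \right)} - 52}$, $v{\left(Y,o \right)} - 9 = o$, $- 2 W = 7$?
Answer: $-25051 + \frac{i \sqrt{186}}{14} \approx -25051.0 + 0.97416 i$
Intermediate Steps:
$W = - \frac{7}{2}$ ($W = \left(- \frac{1}{2}\right) 7 = - \frac{7}{2} \approx -3.5$)
$v{\left(Y,o \right)} = 9 + o$
$I{\left(B \right)} = \frac{i \sqrt{186}}{14}$ ($I{\left(B \right)} = \frac{\sqrt{\left(9 - \frac{7}{2}\right) - 52}}{7} = \frac{\sqrt{\frac{11}{2} - 52}}{7} = \frac{\sqrt{- \frac{93}{2}}}{7} = \frac{\frac{1}{2} i \sqrt{186}}{7} = \frac{i \sqrt{186}}{14}$)
$-25051 + I{\left(33 \right)} = -25051 + \frac{i \sqrt{186}}{14}$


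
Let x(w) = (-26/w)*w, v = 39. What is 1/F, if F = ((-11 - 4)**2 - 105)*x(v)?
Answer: -1/3120 ≈ -0.00032051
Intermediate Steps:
x(w) = -26
F = -3120 (F = ((-11 - 4)**2 - 105)*(-26) = ((-15)**2 - 105)*(-26) = (225 - 105)*(-26) = 120*(-26) = -3120)
1/F = 1/(-3120) = -1/3120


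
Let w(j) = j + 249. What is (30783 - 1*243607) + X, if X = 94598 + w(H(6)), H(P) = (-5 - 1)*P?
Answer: -118013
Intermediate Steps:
H(P) = -6*P
w(j) = 249 + j
X = 94811 (X = 94598 + (249 - 6*6) = 94598 + (249 - 36) = 94598 + 213 = 94811)
(30783 - 1*243607) + X = (30783 - 1*243607) + 94811 = (30783 - 243607) + 94811 = -212824 + 94811 = -118013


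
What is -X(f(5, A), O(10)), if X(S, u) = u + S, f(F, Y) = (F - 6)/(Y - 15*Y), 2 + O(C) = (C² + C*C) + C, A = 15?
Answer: -43681/210 ≈ -208.00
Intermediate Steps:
O(C) = -2 + C + 2*C² (O(C) = -2 + ((C² + C*C) + C) = -2 + ((C² + C²) + C) = -2 + (2*C² + C) = -2 + (C + 2*C²) = -2 + C + 2*C²)
f(F, Y) = -(-6 + F)/(14*Y) (f(F, Y) = (-6 + F)/((-14*Y)) = (-6 + F)*(-1/(14*Y)) = -(-6 + F)/(14*Y))
X(S, u) = S + u
-X(f(5, A), O(10)) = -((1/14)*(6 - 1*5)/15 + (-2 + 10 + 2*10²)) = -((1/14)*(1/15)*(6 - 5) + (-2 + 10 + 2*100)) = -((1/14)*(1/15)*1 + (-2 + 10 + 200)) = -(1/210 + 208) = -1*43681/210 = -43681/210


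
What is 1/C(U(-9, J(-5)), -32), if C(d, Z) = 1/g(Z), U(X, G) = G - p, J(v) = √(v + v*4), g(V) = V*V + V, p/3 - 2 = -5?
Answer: 992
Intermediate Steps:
p = -9 (p = 6 + 3*(-5) = 6 - 15 = -9)
g(V) = V + V² (g(V) = V² + V = V + V²)
J(v) = √5*√v (J(v) = √(v + 4*v) = √(5*v) = √5*√v)
U(X, G) = 9 + G (U(X, G) = G - 1*(-9) = G + 9 = 9 + G)
C(d, Z) = 1/(Z*(1 + Z))
1/C(U(-9, J(-5)), -32) = 1/(1/((-32)*(1 - 32))) = 1/(-1/32/(-31)) = 1/(-1/32*(-1/31)) = 1/(1/992) = 992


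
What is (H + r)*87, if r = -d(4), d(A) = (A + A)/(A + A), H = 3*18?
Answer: 4611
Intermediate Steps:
H = 54
d(A) = 1 (d(A) = (2*A)/((2*A)) = (2*A)*(1/(2*A)) = 1)
r = -1 (r = -1*1 = -1)
(H + r)*87 = (54 - 1)*87 = 53*87 = 4611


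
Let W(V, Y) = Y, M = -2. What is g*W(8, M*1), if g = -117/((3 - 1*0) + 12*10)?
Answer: 78/41 ≈ 1.9024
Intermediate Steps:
g = -39/41 (g = -117/((3 + 0) + 120) = -117/(3 + 120) = -117/123 = -117*1/123 = -39/41 ≈ -0.95122)
g*W(8, M*1) = -(-78)/41 = -39/41*(-2) = 78/41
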